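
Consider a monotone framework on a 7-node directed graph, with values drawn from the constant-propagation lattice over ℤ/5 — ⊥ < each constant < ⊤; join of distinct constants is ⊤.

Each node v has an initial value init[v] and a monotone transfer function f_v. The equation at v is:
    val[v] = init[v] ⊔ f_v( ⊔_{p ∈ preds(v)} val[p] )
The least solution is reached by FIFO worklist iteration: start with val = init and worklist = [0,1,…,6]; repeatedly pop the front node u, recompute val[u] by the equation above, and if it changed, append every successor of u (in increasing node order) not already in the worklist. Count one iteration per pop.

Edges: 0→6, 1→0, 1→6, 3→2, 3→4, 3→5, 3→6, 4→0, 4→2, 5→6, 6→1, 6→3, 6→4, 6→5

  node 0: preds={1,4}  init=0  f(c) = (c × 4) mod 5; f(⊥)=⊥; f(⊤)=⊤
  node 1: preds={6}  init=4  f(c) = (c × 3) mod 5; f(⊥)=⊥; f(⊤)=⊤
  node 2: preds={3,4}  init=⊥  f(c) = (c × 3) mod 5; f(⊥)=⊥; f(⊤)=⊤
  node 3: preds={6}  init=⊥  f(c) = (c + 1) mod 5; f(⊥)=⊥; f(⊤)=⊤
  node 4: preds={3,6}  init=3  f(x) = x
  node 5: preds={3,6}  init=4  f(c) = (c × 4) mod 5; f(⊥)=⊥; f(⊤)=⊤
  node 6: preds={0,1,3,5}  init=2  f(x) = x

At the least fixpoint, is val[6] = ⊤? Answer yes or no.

Trace (15 dequeues):
  [1] u=0 | in ⊤ | out ⊤ | prev 0 | push {}
  [2] u=1 | in 2 | out ⊤ | prev 4 | push {0}
  [3] u=2 | in 3 | out 4 | prev ⊥ | push {}
  [4] u=3 | in 2 | out 3 | prev ⊥ | push {2}
  [5] u=4 | in ⊤ | out ⊤ | prev 3 | push {}
  [6] u=5 | in ⊤ | out ⊤ | prev 4 | push {}
  [7] u=6 | in ⊤ | out ⊤ | prev 2 | push {1,3,4,5}
  [8] u=0 | in ⊤ | out ⊤ | ==
  [9] u=2 | in ⊤ | out ⊤ | prev 4 | push {}
  [10] u=1 | in ⊤ | out ⊤ | ==
  [11] u=3 | in ⊤ | out ⊤ | prev 3 | push {2,6}
  [12] u=4 | in ⊤ | out ⊤ | ==
  [13] u=5 | in ⊤ | out ⊤ | ==
  [14] u=2 | in ⊤ | out ⊤ | ==
  [15] u=6 | in ⊤ | out ⊤ | ==

Converged values:
  [0] ⊤
  [1] ⊤
  [2] ⊤
  [3] ⊤
  [4] ⊤
  [5] ⊤
  [6] ⊤

yes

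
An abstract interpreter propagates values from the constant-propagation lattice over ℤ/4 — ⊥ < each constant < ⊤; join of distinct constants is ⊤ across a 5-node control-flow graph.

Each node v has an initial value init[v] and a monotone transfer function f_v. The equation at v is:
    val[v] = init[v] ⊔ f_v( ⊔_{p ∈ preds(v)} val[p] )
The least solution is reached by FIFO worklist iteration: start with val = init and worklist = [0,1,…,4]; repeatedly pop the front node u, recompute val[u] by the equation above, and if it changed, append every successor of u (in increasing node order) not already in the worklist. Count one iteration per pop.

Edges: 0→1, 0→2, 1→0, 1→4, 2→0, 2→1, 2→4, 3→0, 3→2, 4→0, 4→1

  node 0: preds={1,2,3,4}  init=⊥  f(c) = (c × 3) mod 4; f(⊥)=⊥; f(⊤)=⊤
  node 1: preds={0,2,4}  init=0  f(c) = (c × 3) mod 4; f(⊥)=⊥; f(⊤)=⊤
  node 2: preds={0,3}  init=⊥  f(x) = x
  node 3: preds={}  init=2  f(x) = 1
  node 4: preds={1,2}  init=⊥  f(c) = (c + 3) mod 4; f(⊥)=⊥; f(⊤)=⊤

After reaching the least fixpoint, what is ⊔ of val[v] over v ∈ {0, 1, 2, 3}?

Trace (8 dequeues):
  [1] u=0 | in ⊤ | out ⊤ | prev ⊥ | push {}
  [2] u=1 | in ⊤ | out ⊤ | prev 0 | push {0}
  [3] u=2 | in ⊤ | out ⊤ | prev ⊥ | push {1}
  [4] u=3 | in ⊥ | out ⊤ | prev 2 | push {2}
  [5] u=4 | in ⊤ | out ⊤ | prev ⊥ | push {}
  [6] u=0 | in ⊤ | out ⊤ | ==
  [7] u=1 | in ⊤ | out ⊤ | ==
  [8] u=2 | in ⊤ | out ⊤ | ==

Converged values:
  [0] ⊤
  [1] ⊤
  [2] ⊤
  [3] ⊤
  [4] ⊤

⊤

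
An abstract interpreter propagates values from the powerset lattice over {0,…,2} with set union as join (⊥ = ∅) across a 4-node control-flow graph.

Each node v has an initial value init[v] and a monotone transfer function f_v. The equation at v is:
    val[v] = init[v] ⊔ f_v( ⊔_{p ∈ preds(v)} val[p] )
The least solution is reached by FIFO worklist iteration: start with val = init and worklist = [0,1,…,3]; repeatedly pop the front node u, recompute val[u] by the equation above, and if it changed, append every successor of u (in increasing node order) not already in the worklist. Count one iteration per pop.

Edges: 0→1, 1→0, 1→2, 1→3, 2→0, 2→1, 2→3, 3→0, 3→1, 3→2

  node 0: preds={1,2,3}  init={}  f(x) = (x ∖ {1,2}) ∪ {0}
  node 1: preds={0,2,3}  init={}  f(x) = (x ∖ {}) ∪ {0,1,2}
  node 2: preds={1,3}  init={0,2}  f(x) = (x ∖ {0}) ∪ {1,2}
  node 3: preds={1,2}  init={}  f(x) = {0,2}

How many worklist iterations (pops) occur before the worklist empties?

7

Iteration log — 7 steps:
  step 1. node 0  ⊔preds={0,2}  new={0}  old={}  +wl: 
  step 2. node 1  ⊔preds={0,2}  new={0,1,2}  old={}  +wl: 0
  step 3. node 2  ⊔preds={0,1,2}  new={0,1,2}  old={0,2}  +wl: 1
  step 4. node 3  ⊔preds={0,1,2}  new={0,2}  old={}  +wl: 2
  step 5. node 0  ⊔preds={0,1,2}  new={0}  stable
  step 6. node 1  ⊔preds={0,1,2}  new={0,1,2}  stable
  step 7. node 2  ⊔preds={0,1,2}  new={0,1,2}  stable

Least fixpoint reached:
  node 0: {0}
  node 1: {0,1,2}
  node 2: {0,1,2}
  node 3: {0,2}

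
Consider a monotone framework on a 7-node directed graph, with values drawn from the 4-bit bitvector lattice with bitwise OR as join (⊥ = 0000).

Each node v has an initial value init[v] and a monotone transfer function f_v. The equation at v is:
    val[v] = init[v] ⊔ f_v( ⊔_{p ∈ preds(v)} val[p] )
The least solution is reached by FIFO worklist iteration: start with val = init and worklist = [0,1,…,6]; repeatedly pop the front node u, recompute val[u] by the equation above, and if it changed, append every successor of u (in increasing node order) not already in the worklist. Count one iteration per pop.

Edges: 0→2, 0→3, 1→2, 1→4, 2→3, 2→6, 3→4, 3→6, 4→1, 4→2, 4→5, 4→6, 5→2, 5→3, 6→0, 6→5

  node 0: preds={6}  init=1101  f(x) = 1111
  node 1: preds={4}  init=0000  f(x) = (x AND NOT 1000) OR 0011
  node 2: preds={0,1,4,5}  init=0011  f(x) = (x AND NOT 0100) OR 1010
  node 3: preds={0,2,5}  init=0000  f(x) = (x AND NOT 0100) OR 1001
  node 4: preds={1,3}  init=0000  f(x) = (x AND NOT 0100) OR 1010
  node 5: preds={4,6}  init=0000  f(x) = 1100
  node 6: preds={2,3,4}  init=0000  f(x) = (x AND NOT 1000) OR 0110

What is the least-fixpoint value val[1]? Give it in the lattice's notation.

0011

Trace (12 dequeues):
  [1] u=0 | in 0000 | out 1111 | prev 1101 | push {}
  [2] u=1 | in 0000 | out 0011 | prev 0000 | push {}
  [3] u=2 | in 1111 | out 1011 | prev 0011 | push {}
  [4] u=3 | in 1111 | out 1011 | prev 0000 | push {}
  [5] u=4 | in 1011 | out 1011 | prev 0000 | push {1,2}
  [6] u=5 | in 1011 | out 1100 | prev 0000 | push {3}
  [7] u=6 | in 1011 | out 0111 | prev 0000 | push {0,5}
  [8] u=1 | in 1011 | out 0011 | ==
  [9] u=2 | in 1111 | out 1011 | ==
  [10] u=3 | in 1111 | out 1011 | ==
  [11] u=0 | in 0111 | out 1111 | ==
  [12] u=5 | in 1111 | out 1100 | ==

Converged values:
  [0] 1111
  [1] 0011
  [2] 1011
  [3] 1011
  [4] 1011
  [5] 1100
  [6] 0111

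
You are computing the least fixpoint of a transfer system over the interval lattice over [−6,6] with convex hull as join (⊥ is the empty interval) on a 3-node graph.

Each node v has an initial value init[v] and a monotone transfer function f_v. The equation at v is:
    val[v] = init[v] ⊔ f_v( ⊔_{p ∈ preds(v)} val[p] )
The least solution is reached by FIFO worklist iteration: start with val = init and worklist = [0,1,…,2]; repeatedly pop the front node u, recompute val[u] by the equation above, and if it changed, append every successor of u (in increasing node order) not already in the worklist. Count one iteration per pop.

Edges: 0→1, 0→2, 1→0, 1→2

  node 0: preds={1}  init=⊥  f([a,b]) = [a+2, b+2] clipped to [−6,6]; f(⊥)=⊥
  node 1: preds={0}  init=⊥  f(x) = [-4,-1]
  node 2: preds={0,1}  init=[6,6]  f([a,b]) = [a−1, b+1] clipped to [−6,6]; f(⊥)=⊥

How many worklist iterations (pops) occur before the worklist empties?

Worklist (6 pops):
  #1 pop 0: in=⊥ → ⊥ (no change)
  #2 pop 1: in=⊥ → [-4,-1] (was ⊥); enqueue [0]
  #3 pop 2: in=[-4,-1] → [-5,6] (was [6,6]); enqueue []
  #4 pop 0: in=[-4,-1] → [-2,1] (was ⊥); enqueue [1,2]
  #5 pop 1: in=[-2,1] → [-4,-1] (no change)
  #6 pop 2: in=[-4,1] → [-5,6] (no change)

Fixpoint:
  val[0] = [-2,1]
  val[1] = [-4,-1]
  val[2] = [-5,6]

6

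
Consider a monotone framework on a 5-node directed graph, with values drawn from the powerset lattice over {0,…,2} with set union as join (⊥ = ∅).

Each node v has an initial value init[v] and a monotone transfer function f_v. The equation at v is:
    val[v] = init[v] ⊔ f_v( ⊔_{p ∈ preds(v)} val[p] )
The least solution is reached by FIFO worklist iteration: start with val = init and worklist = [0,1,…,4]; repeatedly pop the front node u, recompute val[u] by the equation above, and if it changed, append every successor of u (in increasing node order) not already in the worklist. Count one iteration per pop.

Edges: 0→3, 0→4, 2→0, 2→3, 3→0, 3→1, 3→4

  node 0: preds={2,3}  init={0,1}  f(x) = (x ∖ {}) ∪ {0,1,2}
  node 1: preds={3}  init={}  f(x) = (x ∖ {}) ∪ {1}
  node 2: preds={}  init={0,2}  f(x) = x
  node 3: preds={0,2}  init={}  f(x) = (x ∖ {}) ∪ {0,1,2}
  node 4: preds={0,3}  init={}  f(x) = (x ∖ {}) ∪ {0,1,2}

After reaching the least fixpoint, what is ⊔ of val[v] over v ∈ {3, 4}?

Worklist (7 pops):
  #1 pop 0: in={0,2} → {0,1,2} (was {0,1}); enqueue []
  #2 pop 1: in={} → {1} (was {}); enqueue []
  #3 pop 2: in={} → {0,2} (no change)
  #4 pop 3: in={0,1,2} → {0,1,2} (was {}); enqueue [0,1]
  #5 pop 4: in={0,1,2} → {0,1,2} (was {}); enqueue []
  #6 pop 0: in={0,1,2} → {0,1,2} (no change)
  #7 pop 1: in={0,1,2} → {0,1,2} (was {1}); enqueue []

Fixpoint:
  val[0] = {0,1,2}
  val[1] = {0,1,2}
  val[2] = {0,2}
  val[3] = {0,1,2}
  val[4] = {0,1,2}

{0,1,2}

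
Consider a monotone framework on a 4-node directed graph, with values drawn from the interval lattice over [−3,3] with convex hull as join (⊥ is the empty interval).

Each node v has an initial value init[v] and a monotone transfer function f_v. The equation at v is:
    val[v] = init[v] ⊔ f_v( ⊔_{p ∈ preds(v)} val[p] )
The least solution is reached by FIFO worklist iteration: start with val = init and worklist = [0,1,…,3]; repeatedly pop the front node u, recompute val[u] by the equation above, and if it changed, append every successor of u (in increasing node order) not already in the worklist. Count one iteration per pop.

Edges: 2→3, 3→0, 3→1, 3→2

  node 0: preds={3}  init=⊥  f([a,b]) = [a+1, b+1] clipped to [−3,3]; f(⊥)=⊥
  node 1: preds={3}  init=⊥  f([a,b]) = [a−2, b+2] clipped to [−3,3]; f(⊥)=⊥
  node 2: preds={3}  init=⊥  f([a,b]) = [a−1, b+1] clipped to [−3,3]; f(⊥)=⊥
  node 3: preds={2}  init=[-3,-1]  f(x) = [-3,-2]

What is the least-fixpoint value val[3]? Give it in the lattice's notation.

Worklist (4 pops):
  #1 pop 0: in=[-3,-1] → [-2,0] (was ⊥); enqueue []
  #2 pop 1: in=[-3,-1] → [-3,1] (was ⊥); enqueue []
  #3 pop 2: in=[-3,-1] → [-3,0] (was ⊥); enqueue []
  #4 pop 3: in=[-3,0] → [-3,-1] (no change)

Fixpoint:
  val[0] = [-2,0]
  val[1] = [-3,1]
  val[2] = [-3,0]
  val[3] = [-3,-1]

[-3,-1]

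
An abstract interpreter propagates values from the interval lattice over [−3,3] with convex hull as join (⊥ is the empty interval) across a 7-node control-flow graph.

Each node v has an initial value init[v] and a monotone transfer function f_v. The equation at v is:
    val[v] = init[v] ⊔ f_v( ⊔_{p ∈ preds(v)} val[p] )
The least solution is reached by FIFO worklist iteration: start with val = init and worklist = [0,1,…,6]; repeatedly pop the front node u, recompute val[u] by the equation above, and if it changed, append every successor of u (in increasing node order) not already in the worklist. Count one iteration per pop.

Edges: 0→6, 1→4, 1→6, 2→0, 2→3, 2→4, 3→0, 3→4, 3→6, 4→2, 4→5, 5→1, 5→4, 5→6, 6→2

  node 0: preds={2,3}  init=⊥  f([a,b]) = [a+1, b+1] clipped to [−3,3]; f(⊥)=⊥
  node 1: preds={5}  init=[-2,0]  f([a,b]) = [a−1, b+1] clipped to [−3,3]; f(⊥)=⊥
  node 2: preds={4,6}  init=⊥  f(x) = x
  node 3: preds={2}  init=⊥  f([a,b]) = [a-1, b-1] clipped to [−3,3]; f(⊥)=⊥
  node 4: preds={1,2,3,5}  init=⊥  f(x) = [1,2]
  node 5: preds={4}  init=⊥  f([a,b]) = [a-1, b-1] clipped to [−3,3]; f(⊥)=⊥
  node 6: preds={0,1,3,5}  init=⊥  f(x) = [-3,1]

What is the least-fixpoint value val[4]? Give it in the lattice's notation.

Trace (15 dequeues):
  [1] u=0 | in ⊥ | out ⊥ | ==
  [2] u=1 | in ⊥ | out [-2,0] | ==
  [3] u=2 | in ⊥ | out ⊥ | ==
  [4] u=3 | in ⊥ | out ⊥ | ==
  [5] u=4 | in [-2,0] | out [1,2] | prev ⊥ | push {2}
  [6] u=5 | in [1,2] | out [0,1] | prev ⊥ | push {1,4}
  [7] u=6 | in [-2,1] | out [-3,1] | prev ⊥ | push {}
  [8] u=2 | in [-3,2] | out [-3,2] | prev ⊥ | push {0,3}
  [9] u=1 | in [0,1] | out [-2,2] | prev [-2,0] | push {6}
  [10] u=4 | in [-3,2] | out [1,2] | ==
  [11] u=0 | in [-3,2] | out [-2,3] | prev ⊥ | push {}
  [12] u=3 | in [-3,2] | out [-3,1] | prev ⊥ | push {0,4}
  [13] u=6 | in [-3,3] | out [-3,1] | ==
  [14] u=0 | in [-3,2] | out [-2,3] | ==
  [15] u=4 | in [-3,2] | out [1,2] | ==

Converged values:
  [0] [-2,3]
  [1] [-2,2]
  [2] [-3,2]
  [3] [-3,1]
  [4] [1,2]
  [5] [0,1]
  [6] [-3,1]

[1,2]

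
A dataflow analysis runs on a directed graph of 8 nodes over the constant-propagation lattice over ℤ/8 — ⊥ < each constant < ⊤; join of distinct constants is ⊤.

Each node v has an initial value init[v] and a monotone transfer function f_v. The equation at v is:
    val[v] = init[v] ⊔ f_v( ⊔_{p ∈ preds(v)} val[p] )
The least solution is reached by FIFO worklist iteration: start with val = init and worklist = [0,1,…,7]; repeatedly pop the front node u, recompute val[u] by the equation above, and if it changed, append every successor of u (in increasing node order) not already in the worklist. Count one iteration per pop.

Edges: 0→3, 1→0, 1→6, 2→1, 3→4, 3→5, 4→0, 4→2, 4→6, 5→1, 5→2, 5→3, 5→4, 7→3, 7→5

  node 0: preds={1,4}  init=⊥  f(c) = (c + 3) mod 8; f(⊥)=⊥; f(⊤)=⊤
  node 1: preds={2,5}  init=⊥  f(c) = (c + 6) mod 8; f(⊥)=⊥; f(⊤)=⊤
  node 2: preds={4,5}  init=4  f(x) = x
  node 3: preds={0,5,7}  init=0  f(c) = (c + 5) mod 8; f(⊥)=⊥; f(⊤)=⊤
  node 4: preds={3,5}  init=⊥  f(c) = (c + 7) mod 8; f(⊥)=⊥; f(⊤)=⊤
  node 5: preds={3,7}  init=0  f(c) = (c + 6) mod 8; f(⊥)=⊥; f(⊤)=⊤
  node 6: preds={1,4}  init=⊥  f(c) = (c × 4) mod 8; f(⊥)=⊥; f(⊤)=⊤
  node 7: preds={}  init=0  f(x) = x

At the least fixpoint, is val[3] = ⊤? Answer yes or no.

yes

Worklist (13 pops):
  #1 pop 0: in=⊥ → ⊥ (no change)
  #2 pop 1: in=⊤ → ⊤ (was ⊥); enqueue [0]
  #3 pop 2: in=0 → ⊤ (was 4); enqueue [1]
  #4 pop 3: in=0 → ⊤ (was 0); enqueue []
  #5 pop 4: in=⊤ → ⊤ (was ⊥); enqueue [2]
  #6 pop 5: in=⊤ → ⊤ (was 0); enqueue [3,4]
  #7 pop 6: in=⊤ → ⊤ (was ⊥); enqueue []
  #8 pop 7: in=⊥ → 0 (no change)
  #9 pop 0: in=⊤ → ⊤ (was ⊥); enqueue []
  #10 pop 1: in=⊤ → ⊤ (no change)
  #11 pop 2: in=⊤ → ⊤ (no change)
  #12 pop 3: in=⊤ → ⊤ (no change)
  #13 pop 4: in=⊤ → ⊤ (no change)

Fixpoint:
  val[0] = ⊤
  val[1] = ⊤
  val[2] = ⊤
  val[3] = ⊤
  val[4] = ⊤
  val[5] = ⊤
  val[6] = ⊤
  val[7] = 0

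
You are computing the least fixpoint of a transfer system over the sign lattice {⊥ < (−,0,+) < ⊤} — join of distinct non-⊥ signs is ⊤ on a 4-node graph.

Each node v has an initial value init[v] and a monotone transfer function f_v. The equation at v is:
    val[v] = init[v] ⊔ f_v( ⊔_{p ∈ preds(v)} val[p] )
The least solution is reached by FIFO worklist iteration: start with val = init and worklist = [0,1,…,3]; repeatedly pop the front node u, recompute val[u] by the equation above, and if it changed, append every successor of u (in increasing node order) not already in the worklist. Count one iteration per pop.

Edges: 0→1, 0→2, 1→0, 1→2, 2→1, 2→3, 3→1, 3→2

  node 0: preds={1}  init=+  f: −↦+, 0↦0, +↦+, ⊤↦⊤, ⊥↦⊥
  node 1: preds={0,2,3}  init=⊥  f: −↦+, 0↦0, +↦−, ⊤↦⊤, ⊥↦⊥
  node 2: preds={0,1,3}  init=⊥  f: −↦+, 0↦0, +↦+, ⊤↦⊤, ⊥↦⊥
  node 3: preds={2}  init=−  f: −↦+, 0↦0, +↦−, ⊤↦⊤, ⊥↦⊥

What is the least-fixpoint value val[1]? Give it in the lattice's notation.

⊤

Worklist (7 pops):
  #1 pop 0: in=⊥ → + (no change)
  #2 pop 1: in=⊤ → ⊤ (was ⊥); enqueue [0]
  #3 pop 2: in=⊤ → ⊤ (was ⊥); enqueue [1]
  #4 pop 3: in=⊤ → ⊤ (was −); enqueue [2]
  #5 pop 0: in=⊤ → ⊤ (was +); enqueue []
  #6 pop 1: in=⊤ → ⊤ (no change)
  #7 pop 2: in=⊤ → ⊤ (no change)

Fixpoint:
  val[0] = ⊤
  val[1] = ⊤
  val[2] = ⊤
  val[3] = ⊤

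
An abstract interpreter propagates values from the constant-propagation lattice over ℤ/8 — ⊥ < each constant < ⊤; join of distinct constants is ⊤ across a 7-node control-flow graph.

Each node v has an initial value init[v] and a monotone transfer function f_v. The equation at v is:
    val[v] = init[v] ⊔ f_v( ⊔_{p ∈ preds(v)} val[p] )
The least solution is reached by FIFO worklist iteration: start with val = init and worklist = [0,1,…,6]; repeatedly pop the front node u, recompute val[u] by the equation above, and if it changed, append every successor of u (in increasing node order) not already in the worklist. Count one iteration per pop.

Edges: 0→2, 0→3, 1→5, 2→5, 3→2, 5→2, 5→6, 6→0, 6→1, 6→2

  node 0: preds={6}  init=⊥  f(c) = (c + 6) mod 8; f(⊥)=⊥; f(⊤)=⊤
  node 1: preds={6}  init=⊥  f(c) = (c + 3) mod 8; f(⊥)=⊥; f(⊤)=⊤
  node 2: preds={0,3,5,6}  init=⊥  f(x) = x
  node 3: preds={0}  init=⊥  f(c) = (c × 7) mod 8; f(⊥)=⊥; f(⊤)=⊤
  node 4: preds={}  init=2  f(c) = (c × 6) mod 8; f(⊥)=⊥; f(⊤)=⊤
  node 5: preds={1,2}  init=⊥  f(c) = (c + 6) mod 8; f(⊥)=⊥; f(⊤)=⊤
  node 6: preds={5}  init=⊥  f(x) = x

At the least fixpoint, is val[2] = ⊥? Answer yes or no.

Trace (7 dequeues):
  [1] u=0 | in ⊥ | out ⊥ | ==
  [2] u=1 | in ⊥ | out ⊥ | ==
  [3] u=2 | in ⊥ | out ⊥ | ==
  [4] u=3 | in ⊥ | out ⊥ | ==
  [5] u=4 | in ⊥ | out 2 | ==
  [6] u=5 | in ⊥ | out ⊥ | ==
  [7] u=6 | in ⊥ | out ⊥ | ==

Converged values:
  [0] ⊥
  [1] ⊥
  [2] ⊥
  [3] ⊥
  [4] 2
  [5] ⊥
  [6] ⊥

yes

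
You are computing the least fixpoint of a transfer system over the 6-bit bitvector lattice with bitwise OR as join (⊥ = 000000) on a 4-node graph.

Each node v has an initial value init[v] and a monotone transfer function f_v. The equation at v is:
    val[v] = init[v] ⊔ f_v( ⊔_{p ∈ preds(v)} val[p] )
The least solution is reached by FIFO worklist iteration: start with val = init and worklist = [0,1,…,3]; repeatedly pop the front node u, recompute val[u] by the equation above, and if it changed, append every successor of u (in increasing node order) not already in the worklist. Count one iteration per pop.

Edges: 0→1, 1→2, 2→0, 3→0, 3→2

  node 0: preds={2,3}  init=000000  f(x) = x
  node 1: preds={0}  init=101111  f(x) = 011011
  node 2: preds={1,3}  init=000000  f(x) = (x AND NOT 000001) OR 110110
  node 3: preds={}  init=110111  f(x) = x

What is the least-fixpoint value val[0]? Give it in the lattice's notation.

111111

Worklist (6 pops):
  #1 pop 0: in=110111 → 110111 (was 000000); enqueue []
  #2 pop 1: in=110111 → 111111 (was 101111); enqueue []
  #3 pop 2: in=111111 → 111110 (was 000000); enqueue [0]
  #4 pop 3: in=000000 → 110111 (no change)
  #5 pop 0: in=111111 → 111111 (was 110111); enqueue [1]
  #6 pop 1: in=111111 → 111111 (no change)

Fixpoint:
  val[0] = 111111
  val[1] = 111111
  val[2] = 111110
  val[3] = 110111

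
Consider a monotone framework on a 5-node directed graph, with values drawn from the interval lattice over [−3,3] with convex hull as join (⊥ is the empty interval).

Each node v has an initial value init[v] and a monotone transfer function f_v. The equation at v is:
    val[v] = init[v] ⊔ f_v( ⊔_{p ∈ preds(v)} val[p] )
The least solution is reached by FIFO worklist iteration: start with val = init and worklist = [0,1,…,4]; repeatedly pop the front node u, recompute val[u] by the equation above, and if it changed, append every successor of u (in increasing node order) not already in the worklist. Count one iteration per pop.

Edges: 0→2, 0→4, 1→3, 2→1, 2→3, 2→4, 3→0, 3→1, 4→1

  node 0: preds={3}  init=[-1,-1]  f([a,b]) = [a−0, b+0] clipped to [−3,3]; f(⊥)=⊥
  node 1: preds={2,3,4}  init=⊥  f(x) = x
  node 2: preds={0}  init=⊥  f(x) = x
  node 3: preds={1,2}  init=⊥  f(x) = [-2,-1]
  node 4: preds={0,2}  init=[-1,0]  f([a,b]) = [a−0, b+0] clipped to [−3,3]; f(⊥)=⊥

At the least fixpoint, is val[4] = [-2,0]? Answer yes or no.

yes

Iteration log — 12 steps:
  step 1. node 0  ⊔preds=⊥  new=[-1,-1]  stable
  step 2. node 1  ⊔preds=[-1,0]  new=[-1,0]  old=⊥  +wl: 
  step 3. node 2  ⊔preds=[-1,-1]  new=[-1,-1]  old=⊥  +wl: 1
  step 4. node 3  ⊔preds=[-1,0]  new=[-2,-1]  old=⊥  +wl: 0
  step 5. node 4  ⊔preds=[-1,-1]  new=[-1,0]  stable
  step 6. node 1  ⊔preds=[-2,0]  new=[-2,0]  old=[-1,0]  +wl: 3
  step 7. node 0  ⊔preds=[-2,-1]  new=[-2,-1]  old=[-1,-1]  +wl: 2,4
  step 8. node 3  ⊔preds=[-2,0]  new=[-2,-1]  stable
  step 9. node 2  ⊔preds=[-2,-1]  new=[-2,-1]  old=[-1,-1]  +wl: 1,3
  step 10. node 4  ⊔preds=[-2,-1]  new=[-2,0]  old=[-1,0]  +wl: 
  step 11. node 1  ⊔preds=[-2,0]  new=[-2,0]  stable
  step 12. node 3  ⊔preds=[-2,0]  new=[-2,-1]  stable

Least fixpoint reached:
  node 0: [-2,-1]
  node 1: [-2,0]
  node 2: [-2,-1]
  node 3: [-2,-1]
  node 4: [-2,0]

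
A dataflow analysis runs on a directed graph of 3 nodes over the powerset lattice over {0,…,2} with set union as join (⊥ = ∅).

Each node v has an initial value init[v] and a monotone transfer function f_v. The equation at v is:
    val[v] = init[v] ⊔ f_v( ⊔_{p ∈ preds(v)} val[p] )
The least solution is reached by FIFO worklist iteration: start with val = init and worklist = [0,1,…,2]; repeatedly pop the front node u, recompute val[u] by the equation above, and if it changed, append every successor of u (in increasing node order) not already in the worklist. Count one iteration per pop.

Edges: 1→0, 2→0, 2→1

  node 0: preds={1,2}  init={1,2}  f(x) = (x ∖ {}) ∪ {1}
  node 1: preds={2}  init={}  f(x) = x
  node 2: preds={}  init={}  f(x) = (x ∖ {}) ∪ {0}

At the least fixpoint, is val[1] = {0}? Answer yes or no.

yes

Iteration log — 6 steps:
  step 1. node 0  ⊔preds={}  new={1,2}  stable
  step 2. node 1  ⊔preds={}  new={}  stable
  step 3. node 2  ⊔preds={}  new={0}  old={}  +wl: 0,1
  step 4. node 0  ⊔preds={0}  new={0,1,2}  old={1,2}  +wl: 
  step 5. node 1  ⊔preds={0}  new={0}  old={}  +wl: 0
  step 6. node 0  ⊔preds={0}  new={0,1,2}  stable

Least fixpoint reached:
  node 0: {0,1,2}
  node 1: {0}
  node 2: {0}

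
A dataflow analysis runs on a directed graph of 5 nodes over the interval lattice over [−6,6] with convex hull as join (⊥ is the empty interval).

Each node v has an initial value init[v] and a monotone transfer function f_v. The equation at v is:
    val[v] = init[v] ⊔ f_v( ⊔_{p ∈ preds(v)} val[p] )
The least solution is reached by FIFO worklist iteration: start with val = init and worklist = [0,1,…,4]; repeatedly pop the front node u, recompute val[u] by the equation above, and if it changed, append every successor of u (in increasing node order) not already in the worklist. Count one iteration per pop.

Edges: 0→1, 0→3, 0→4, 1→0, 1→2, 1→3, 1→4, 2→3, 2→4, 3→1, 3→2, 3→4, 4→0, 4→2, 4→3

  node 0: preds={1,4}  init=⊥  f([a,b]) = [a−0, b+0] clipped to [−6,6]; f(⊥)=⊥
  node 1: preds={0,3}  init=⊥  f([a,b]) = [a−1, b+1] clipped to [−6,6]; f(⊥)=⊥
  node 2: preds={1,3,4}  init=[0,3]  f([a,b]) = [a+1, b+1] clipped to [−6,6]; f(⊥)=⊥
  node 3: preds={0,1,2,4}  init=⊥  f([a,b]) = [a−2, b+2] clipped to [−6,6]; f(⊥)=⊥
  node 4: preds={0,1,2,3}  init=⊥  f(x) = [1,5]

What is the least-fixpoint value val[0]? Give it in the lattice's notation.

Worklist (17 pops):
  #1 pop 0: in=⊥ → ⊥ (no change)
  #2 pop 1: in=⊥ → ⊥ (no change)
  #3 pop 2: in=⊥ → [0,3] (no change)
  #4 pop 3: in=[0,3] → [-2,5] (was ⊥); enqueue [1,2]
  #5 pop 4: in=[-2,5] → [1,5] (was ⊥); enqueue [0,3]
  #6 pop 1: in=[-2,5] → [-3,6] (was ⊥); enqueue [4]
  #7 pop 2: in=[-3,6] → [-2,6] (was [0,3]); enqueue []
  #8 pop 0: in=[-3,6] → [-3,6] (was ⊥); enqueue [1]
  #9 pop 3: in=[-3,6] → [-5,6] (was [-2,5]); enqueue [2]
  #10 pop 4: in=[-5,6] → [1,5] (no change)
  #11 pop 1: in=[-5,6] → [-6,6] (was [-3,6]); enqueue [0,3,4]
  #12 pop 2: in=[-6,6] → [-5,6] (was [-2,6]); enqueue []
  #13 pop 0: in=[-6,6] → [-6,6] (was [-3,6]); enqueue [1]
  #14 pop 3: in=[-6,6] → [-6,6] (was [-5,6]); enqueue [2]
  #15 pop 4: in=[-6,6] → [1,5] (no change)
  #16 pop 1: in=[-6,6] → [-6,6] (no change)
  #17 pop 2: in=[-6,6] → [-5,6] (no change)

Fixpoint:
  val[0] = [-6,6]
  val[1] = [-6,6]
  val[2] = [-5,6]
  val[3] = [-6,6]
  val[4] = [1,5]

[-6,6]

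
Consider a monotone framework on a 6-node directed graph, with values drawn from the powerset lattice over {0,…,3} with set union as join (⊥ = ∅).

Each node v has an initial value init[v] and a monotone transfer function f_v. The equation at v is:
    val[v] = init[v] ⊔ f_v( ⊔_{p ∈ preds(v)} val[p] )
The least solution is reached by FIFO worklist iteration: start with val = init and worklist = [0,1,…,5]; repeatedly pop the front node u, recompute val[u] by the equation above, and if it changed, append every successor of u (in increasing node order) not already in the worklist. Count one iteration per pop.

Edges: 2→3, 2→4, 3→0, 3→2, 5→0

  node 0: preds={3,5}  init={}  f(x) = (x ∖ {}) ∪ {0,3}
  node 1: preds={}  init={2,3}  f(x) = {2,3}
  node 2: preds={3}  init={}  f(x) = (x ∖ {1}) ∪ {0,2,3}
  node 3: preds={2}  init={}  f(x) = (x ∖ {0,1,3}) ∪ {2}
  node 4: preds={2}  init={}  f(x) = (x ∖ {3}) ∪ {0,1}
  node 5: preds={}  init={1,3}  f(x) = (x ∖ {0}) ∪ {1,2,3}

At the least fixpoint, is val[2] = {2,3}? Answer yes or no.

Worklist (8 pops):
  #1 pop 0: in={1,3} → {0,1,3} (was {}); enqueue []
  #2 pop 1: in={} → {2,3} (no change)
  #3 pop 2: in={} → {0,2,3} (was {}); enqueue []
  #4 pop 3: in={0,2,3} → {2} (was {}); enqueue [0,2]
  #5 pop 4: in={0,2,3} → {0,1,2} (was {}); enqueue []
  #6 pop 5: in={} → {1,2,3} (was {1,3}); enqueue []
  #7 pop 0: in={1,2,3} → {0,1,2,3} (was {0,1,3}); enqueue []
  #8 pop 2: in={2} → {0,2,3} (no change)

Fixpoint:
  val[0] = {0,1,2,3}
  val[1] = {2,3}
  val[2] = {0,2,3}
  val[3] = {2}
  val[4] = {0,1,2}
  val[5] = {1,2,3}

no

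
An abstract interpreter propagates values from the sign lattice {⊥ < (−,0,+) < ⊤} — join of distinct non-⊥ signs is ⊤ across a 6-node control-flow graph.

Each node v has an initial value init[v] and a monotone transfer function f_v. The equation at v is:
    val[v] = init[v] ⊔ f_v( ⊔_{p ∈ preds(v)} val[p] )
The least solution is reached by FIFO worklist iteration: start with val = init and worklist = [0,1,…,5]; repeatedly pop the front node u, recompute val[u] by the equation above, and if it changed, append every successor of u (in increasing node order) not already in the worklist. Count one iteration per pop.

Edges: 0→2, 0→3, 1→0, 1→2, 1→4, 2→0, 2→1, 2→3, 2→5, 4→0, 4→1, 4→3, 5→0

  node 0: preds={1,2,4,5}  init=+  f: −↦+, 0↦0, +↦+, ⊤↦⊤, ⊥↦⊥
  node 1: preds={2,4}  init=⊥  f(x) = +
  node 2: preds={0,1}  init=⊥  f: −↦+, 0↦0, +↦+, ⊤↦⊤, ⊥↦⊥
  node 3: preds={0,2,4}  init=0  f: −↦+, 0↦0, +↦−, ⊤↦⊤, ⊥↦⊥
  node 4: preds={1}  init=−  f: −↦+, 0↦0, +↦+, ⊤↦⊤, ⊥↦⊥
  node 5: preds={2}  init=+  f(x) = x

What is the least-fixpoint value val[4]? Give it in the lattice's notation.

⊤

Iteration log — 9 steps:
  step 1. node 0  ⊔preds=⊤  new=⊤  old=+  +wl: 
  step 2. node 1  ⊔preds=−  new=+  old=⊥  +wl: 0
  step 3. node 2  ⊔preds=⊤  new=⊤  old=⊥  +wl: 1
  step 4. node 3  ⊔preds=⊤  new=⊤  old=0  +wl: 
  step 5. node 4  ⊔preds=+  new=⊤  old=−  +wl: 3
  step 6. node 5  ⊔preds=⊤  new=⊤  old=+  +wl: 
  step 7. node 0  ⊔preds=⊤  new=⊤  stable
  step 8. node 1  ⊔preds=⊤  new=+  stable
  step 9. node 3  ⊔preds=⊤  new=⊤  stable

Least fixpoint reached:
  node 0: ⊤
  node 1: +
  node 2: ⊤
  node 3: ⊤
  node 4: ⊤
  node 5: ⊤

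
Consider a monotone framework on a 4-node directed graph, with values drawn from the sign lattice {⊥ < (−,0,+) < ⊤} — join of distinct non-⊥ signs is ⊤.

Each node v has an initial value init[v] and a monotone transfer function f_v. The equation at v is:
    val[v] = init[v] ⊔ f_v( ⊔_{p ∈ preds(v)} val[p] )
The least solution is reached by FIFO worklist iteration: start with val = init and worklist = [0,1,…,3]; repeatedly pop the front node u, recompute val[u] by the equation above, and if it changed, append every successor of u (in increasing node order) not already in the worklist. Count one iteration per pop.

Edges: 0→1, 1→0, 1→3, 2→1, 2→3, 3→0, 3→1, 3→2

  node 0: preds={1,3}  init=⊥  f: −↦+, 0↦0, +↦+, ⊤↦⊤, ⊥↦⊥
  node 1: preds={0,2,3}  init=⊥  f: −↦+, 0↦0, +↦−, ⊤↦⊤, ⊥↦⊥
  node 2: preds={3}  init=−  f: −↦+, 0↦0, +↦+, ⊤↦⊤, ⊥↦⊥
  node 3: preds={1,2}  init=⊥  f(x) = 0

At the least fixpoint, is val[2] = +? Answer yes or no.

no

Trace (10 dequeues):
  [1] u=0 | in ⊥ | out ⊥ | ==
  [2] u=1 | in − | out + | prev ⊥ | push {0}
  [3] u=2 | in ⊥ | out − | ==
  [4] u=3 | in ⊤ | out 0 | prev ⊥ | push {1,2}
  [5] u=0 | in ⊤ | out ⊤ | prev ⊥ | push {}
  [6] u=1 | in ⊤ | out ⊤ | prev + | push {0,3}
  [7] u=2 | in 0 | out ⊤ | prev − | push {1}
  [8] u=0 | in ⊤ | out ⊤ | ==
  [9] u=3 | in ⊤ | out 0 | ==
  [10] u=1 | in ⊤ | out ⊤ | ==

Converged values:
  [0] ⊤
  [1] ⊤
  [2] ⊤
  [3] 0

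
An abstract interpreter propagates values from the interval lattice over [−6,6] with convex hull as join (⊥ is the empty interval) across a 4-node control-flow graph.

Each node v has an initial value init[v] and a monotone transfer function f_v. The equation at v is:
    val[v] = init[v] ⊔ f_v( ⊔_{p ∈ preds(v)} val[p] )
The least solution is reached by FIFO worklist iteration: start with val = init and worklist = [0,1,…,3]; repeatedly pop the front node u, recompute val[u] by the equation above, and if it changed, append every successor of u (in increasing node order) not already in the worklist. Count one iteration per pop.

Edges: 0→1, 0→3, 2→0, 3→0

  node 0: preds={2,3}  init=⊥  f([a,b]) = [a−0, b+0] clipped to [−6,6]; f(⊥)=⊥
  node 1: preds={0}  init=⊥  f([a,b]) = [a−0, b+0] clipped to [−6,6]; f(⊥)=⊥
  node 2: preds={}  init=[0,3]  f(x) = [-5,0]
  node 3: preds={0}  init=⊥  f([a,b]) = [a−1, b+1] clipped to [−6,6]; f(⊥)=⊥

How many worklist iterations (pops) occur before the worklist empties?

Worklist (13 pops):
  #1 pop 0: in=[0,3] → [0,3] (was ⊥); enqueue []
  #2 pop 1: in=[0,3] → [0,3] (was ⊥); enqueue []
  #3 pop 2: in=⊥ → [-5,3] (was [0,3]); enqueue [0]
  #4 pop 3: in=[0,3] → [-1,4] (was ⊥); enqueue []
  #5 pop 0: in=[-5,4] → [-5,4] (was [0,3]); enqueue [1,3]
  #6 pop 1: in=[-5,4] → [-5,4] (was [0,3]); enqueue []
  #7 pop 3: in=[-5,4] → [-6,5] (was [-1,4]); enqueue [0]
  #8 pop 0: in=[-6,5] → [-6,5] (was [-5,4]); enqueue [1,3]
  #9 pop 1: in=[-6,5] → [-6,5] (was [-5,4]); enqueue []
  #10 pop 3: in=[-6,5] → [-6,6] (was [-6,5]); enqueue [0]
  #11 pop 0: in=[-6,6] → [-6,6] (was [-6,5]); enqueue [1,3]
  #12 pop 1: in=[-6,6] → [-6,6] (was [-6,5]); enqueue []
  #13 pop 3: in=[-6,6] → [-6,6] (no change)

Fixpoint:
  val[0] = [-6,6]
  val[1] = [-6,6]
  val[2] = [-5,3]
  val[3] = [-6,6]

13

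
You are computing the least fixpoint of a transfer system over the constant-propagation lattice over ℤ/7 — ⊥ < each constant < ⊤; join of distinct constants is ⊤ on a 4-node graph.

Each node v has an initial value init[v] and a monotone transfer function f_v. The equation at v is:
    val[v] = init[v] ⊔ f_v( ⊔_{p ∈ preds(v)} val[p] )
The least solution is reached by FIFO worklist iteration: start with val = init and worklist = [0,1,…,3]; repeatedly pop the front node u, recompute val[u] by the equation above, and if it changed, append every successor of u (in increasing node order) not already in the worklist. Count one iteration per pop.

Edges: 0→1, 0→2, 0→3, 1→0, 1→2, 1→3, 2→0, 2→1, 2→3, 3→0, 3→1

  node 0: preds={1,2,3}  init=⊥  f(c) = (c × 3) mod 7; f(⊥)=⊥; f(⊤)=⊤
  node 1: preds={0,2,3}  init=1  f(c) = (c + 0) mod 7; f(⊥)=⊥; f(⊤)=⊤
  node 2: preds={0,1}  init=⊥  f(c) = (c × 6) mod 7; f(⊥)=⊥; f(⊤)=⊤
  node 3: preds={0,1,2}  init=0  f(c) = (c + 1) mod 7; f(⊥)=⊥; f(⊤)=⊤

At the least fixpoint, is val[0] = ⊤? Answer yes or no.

Iteration log — 6 steps:
  step 1. node 0  ⊔preds=⊤  new=⊤  old=⊥  +wl: 
  step 2. node 1  ⊔preds=⊤  new=⊤  old=1  +wl: 0
  step 3. node 2  ⊔preds=⊤  new=⊤  old=⊥  +wl: 1
  step 4. node 3  ⊔preds=⊤  new=⊤  old=0  +wl: 
  step 5. node 0  ⊔preds=⊤  new=⊤  stable
  step 6. node 1  ⊔preds=⊤  new=⊤  stable

Least fixpoint reached:
  node 0: ⊤
  node 1: ⊤
  node 2: ⊤
  node 3: ⊤

yes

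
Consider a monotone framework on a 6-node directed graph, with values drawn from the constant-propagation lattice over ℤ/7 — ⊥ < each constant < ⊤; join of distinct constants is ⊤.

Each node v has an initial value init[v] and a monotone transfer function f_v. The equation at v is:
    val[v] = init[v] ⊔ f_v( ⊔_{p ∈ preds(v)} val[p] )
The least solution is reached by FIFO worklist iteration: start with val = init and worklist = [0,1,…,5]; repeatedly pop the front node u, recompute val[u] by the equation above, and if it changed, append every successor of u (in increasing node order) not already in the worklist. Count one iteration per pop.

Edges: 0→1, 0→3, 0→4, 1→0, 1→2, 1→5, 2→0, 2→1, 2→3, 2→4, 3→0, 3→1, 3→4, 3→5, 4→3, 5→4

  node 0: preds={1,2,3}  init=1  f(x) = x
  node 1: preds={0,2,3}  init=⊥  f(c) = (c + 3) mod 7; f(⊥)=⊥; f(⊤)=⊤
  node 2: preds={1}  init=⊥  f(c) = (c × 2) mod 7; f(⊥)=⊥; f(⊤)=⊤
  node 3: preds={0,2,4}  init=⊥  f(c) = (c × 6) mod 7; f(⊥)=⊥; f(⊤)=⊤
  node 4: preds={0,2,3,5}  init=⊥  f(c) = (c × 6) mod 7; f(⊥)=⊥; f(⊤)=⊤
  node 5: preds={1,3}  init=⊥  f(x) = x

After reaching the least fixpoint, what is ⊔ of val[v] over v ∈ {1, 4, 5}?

Iteration log — 17 steps:
  step 1. node 0  ⊔preds=⊥  new=1  stable
  step 2. node 1  ⊔preds=1  new=4  old=⊥  +wl: 0
  step 3. node 2  ⊔preds=4  new=1  old=⊥  +wl: 1
  step 4. node 3  ⊔preds=1  new=6  old=⊥  +wl: 
  step 5. node 4  ⊔preds=⊤  new=⊤  old=⊥  +wl: 3
  step 6. node 5  ⊔preds=⊤  new=⊤  old=⊥  +wl: 4
  step 7. node 0  ⊔preds=⊤  new=⊤  old=1  +wl: 
  step 8. node 1  ⊔preds=⊤  new=⊤  old=4  +wl: 0,2,5
  step 9. node 3  ⊔preds=⊤  new=⊤  old=6  +wl: 1
  step 10. node 4  ⊔preds=⊤  new=⊤  stable
  step 11. node 0  ⊔preds=⊤  new=⊤  stable
  step 12. node 2  ⊔preds=⊤  new=⊤  old=1  +wl: 0,3,4
  step 13. node 5  ⊔preds=⊤  new=⊤  stable
  step 14. node 1  ⊔preds=⊤  new=⊤  stable
  step 15. node 0  ⊔preds=⊤  new=⊤  stable
  step 16. node 3  ⊔preds=⊤  new=⊤  stable
  step 17. node 4  ⊔preds=⊤  new=⊤  stable

Least fixpoint reached:
  node 0: ⊤
  node 1: ⊤
  node 2: ⊤
  node 3: ⊤
  node 4: ⊤
  node 5: ⊤

⊤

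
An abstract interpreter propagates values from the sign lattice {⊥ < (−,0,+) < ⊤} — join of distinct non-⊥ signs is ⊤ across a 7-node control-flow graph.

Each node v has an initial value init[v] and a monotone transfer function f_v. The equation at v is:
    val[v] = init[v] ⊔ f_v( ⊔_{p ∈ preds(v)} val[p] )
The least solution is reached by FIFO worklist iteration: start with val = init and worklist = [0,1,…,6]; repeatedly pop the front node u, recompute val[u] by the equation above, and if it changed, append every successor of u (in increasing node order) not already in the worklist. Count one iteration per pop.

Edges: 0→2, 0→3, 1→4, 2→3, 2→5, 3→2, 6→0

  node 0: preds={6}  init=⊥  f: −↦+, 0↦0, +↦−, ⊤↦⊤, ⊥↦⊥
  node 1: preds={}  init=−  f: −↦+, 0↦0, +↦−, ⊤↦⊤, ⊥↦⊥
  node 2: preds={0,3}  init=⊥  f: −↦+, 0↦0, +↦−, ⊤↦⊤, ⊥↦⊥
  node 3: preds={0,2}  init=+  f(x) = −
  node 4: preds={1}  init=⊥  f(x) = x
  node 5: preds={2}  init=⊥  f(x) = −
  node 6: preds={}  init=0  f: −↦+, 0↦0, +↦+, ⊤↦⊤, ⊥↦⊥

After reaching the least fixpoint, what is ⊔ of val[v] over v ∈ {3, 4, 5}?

⊤

Worklist (8 pops):
  #1 pop 0: in=0 → 0 (was ⊥); enqueue []
  #2 pop 1: in=⊥ → − (no change)
  #3 pop 2: in=⊤ → ⊤ (was ⊥); enqueue []
  #4 pop 3: in=⊤ → ⊤ (was +); enqueue [2]
  #5 pop 4: in=− → − (was ⊥); enqueue []
  #6 pop 5: in=⊤ → − (was ⊥); enqueue []
  #7 pop 6: in=⊥ → 0 (no change)
  #8 pop 2: in=⊤ → ⊤ (no change)

Fixpoint:
  val[0] = 0
  val[1] = −
  val[2] = ⊤
  val[3] = ⊤
  val[4] = −
  val[5] = −
  val[6] = 0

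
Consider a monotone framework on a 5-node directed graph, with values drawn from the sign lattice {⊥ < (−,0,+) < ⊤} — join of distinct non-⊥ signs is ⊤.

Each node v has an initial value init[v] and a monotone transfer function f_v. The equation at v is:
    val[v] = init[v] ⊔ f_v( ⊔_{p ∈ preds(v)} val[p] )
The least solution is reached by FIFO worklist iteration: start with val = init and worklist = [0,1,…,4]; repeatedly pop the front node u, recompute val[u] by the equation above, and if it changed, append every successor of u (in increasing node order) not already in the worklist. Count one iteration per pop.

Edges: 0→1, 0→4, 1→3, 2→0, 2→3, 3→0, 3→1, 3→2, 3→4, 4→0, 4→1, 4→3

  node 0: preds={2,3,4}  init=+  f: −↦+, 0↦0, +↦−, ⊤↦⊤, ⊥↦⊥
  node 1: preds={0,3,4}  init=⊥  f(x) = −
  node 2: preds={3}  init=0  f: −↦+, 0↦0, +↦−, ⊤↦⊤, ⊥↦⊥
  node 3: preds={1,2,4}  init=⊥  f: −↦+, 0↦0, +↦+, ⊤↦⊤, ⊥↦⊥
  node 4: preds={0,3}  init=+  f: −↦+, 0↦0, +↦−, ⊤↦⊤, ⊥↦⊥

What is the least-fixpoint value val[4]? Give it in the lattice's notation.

⊤

Iteration log — 10 steps:
  step 1. node 0  ⊔preds=⊤  new=⊤  old=+  +wl: 
  step 2. node 1  ⊔preds=⊤  new=−  old=⊥  +wl: 
  step 3. node 2  ⊔preds=⊥  new=0  stable
  step 4. node 3  ⊔preds=⊤  new=⊤  old=⊥  +wl: 0,1,2
  step 5. node 4  ⊔preds=⊤  new=⊤  old=+  +wl: 3
  step 6. node 0  ⊔preds=⊤  new=⊤  stable
  step 7. node 1  ⊔preds=⊤  new=−  stable
  step 8. node 2  ⊔preds=⊤  new=⊤  old=0  +wl: 0
  step 9. node 3  ⊔preds=⊤  new=⊤  stable
  step 10. node 0  ⊔preds=⊤  new=⊤  stable

Least fixpoint reached:
  node 0: ⊤
  node 1: −
  node 2: ⊤
  node 3: ⊤
  node 4: ⊤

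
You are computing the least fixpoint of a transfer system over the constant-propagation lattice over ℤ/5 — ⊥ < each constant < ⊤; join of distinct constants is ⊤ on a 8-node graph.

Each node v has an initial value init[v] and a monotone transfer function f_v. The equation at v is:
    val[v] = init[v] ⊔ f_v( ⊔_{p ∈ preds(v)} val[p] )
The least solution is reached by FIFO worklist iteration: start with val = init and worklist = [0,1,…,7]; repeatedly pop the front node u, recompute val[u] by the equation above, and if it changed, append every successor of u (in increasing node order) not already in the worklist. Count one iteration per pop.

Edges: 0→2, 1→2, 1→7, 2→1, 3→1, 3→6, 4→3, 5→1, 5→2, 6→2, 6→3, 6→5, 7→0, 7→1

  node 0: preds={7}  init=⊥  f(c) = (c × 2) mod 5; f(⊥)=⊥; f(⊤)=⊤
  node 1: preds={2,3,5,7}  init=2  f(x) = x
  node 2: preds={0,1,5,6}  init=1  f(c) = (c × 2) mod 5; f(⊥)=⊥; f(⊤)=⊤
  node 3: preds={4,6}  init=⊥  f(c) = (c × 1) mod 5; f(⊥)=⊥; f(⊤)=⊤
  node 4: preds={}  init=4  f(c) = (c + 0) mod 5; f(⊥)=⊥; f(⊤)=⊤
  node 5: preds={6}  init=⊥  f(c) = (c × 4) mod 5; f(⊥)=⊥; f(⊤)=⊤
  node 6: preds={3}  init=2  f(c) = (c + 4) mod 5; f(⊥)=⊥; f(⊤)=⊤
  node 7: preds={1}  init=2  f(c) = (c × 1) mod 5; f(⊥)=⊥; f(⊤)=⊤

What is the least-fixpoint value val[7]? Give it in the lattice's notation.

Worklist (15 pops):
  #1 pop 0: in=2 → 4 (was ⊥); enqueue []
  #2 pop 1: in=⊤ → ⊤ (was 2); enqueue []
  #3 pop 2: in=⊤ → ⊤ (was 1); enqueue [1]
  #4 pop 3: in=⊤ → ⊤ (was ⊥); enqueue []
  #5 pop 4: in=⊥ → 4 (no change)
  #6 pop 5: in=2 → 3 (was ⊥); enqueue [2]
  #7 pop 6: in=⊤ → ⊤ (was 2); enqueue [3,5]
  #8 pop 7: in=⊤ → ⊤ (was 2); enqueue [0]
  #9 pop 1: in=⊤ → ⊤ (no change)
  #10 pop 2: in=⊤ → ⊤ (no change)
  #11 pop 3: in=⊤ → ⊤ (no change)
  #12 pop 5: in=⊤ → ⊤ (was 3); enqueue [1,2]
  #13 pop 0: in=⊤ → ⊤ (was 4); enqueue []
  #14 pop 1: in=⊤ → ⊤ (no change)
  #15 pop 2: in=⊤ → ⊤ (no change)

Fixpoint:
  val[0] = ⊤
  val[1] = ⊤
  val[2] = ⊤
  val[3] = ⊤
  val[4] = 4
  val[5] = ⊤
  val[6] = ⊤
  val[7] = ⊤

⊤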